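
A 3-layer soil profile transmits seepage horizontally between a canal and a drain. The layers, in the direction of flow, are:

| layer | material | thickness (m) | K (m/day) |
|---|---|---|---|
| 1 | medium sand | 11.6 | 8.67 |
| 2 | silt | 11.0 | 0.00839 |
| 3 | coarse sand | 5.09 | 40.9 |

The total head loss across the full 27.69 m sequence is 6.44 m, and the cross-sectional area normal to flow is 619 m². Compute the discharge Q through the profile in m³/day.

Flow is perpendicular to layering, so the layers act in series and the equivalent K is the thickness-weighted harmonic mean.
Total thickness L = 11.6 + 11.0 + 5.09 = 27.69 m.
Σ(b_i/K_i) = 11.6/8.67 + 11.0/0.00839 + 5.09/40.9 = 1313 d.
K_eq = L / Σ(b_i/K_i) = 27.69 / 1313 = 0.02110 m/day.
Q = K_eq · A · (Δh/L) = 0.02110 × 619 × (6.44/27.69) = 3.037 m³/day.

3.04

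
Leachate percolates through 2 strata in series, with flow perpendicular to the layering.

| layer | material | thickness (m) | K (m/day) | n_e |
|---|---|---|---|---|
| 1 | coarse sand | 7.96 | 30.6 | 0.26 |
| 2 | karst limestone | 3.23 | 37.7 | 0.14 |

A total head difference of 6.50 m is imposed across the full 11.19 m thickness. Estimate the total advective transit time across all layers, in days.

0.134

With flow normal to the layers, continuity requires the same specific discharge q through every layer.
Σ(b_i/K_i) = 7.96/30.6 + 3.23/37.7 = 0.3458 d.
q = Δh / Σ(b_i/K_i) = 6.50 / 0.3458 = 18.80 m/day.
In each layer the seepage velocity is v_i = q/n_i, so the layer transit time is t_i = b_i·n_i / q:
  layer 1 (coarse sand): t_1 = 7.96 × 0.26 / 18.80 = 0.1101 d
  layer 2 (karst limestone): t_2 = 3.23 × 0.14 / 18.80 = 0.02406 d
Total t = Σ t_i = 0.1342 days.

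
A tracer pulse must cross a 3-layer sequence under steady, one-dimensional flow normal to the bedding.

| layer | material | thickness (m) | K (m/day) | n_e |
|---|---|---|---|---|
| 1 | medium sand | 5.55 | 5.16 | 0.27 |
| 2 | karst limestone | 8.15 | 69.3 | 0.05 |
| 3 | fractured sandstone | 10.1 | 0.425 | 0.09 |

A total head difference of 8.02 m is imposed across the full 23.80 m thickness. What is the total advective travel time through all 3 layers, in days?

8.76

With flow normal to the layers, continuity requires the same specific discharge q through every layer.
Σ(b_i/K_i) = 5.55/5.16 + 8.15/69.3 + 10.1/0.425 = 24.96 d.
q = Δh / Σ(b_i/K_i) = 8.02 / 24.96 = 0.3213 m/day.
In each layer the seepage velocity is v_i = q/n_i, so the layer transit time is t_i = b_i·n_i / q:
  layer 1 (medium sand): t_1 = 5.55 × 0.27 / 0.3213 = 4.663 d
  layer 2 (karst limestone): t_2 = 8.15 × 0.05 / 0.3213 = 1.268 d
  layer 3 (fractured sandstone): t_3 = 10.1 × 0.09 / 0.3213 = 2.829 d
Total t = Σ t_i = 8.760 days.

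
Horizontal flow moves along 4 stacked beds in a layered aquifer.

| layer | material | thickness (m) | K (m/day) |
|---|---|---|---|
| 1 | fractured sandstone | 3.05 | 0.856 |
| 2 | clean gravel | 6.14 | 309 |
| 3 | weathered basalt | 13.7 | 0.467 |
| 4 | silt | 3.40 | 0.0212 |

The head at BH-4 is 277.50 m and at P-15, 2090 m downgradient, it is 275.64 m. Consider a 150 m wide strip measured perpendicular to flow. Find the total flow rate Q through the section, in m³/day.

254

Flow is parallel to layering, so each bed carries its own Darcy discharge and the transmissivities add.
Σ(K_i·b_i) = 0.856×3.05 + 309×6.14 + 0.467×13.7 + 0.0212×3.40 = 1906 m²/day.
Hydraulic gradient i = (277.50 − 275.64) / 2090 = 1.86 / 2090 = 0.0008900.
Q = Σ(K_i·b_i) · W · i = 1906 × 150 × 0.0008900 = 254.5 m³/day.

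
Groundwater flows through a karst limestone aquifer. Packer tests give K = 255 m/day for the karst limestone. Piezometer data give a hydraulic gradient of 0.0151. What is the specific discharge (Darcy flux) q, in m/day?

Hydraulic gradient i = 0.0151.
Specific discharge q = K · i = 255.0 × 0.01510 = 3.851 m/day.

3.85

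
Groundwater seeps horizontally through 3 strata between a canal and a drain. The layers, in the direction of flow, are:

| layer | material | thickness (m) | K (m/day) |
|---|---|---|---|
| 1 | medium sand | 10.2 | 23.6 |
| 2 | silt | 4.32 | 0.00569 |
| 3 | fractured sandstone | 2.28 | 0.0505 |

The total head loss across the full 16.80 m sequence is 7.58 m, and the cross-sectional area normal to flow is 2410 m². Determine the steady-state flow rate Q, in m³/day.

22.7

Flow is perpendicular to layering, so the layers act in series and the equivalent K is the thickness-weighted harmonic mean.
Total thickness L = 10.2 + 4.32 + 2.28 = 16.80 m.
Σ(b_i/K_i) = 10.2/23.6 + 4.32/0.00569 + 2.28/0.0505 = 804.8 d.
K_eq = L / Σ(b_i/K_i) = 16.80 / 804.8 = 0.02087 m/day.
Q = K_eq · A · (Δh/L) = 0.02087 × 2410 × (7.58/16.80) = 22.70 m³/day.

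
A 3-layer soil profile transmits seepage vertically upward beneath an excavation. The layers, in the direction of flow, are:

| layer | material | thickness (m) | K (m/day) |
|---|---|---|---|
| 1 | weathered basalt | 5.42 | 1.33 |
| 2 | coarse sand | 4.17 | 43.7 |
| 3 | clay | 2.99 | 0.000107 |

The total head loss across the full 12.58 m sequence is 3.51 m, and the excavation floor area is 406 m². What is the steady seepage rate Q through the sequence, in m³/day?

0.0510

Flow is perpendicular to layering, so the layers act in series and the equivalent K is the thickness-weighted harmonic mean.
Total thickness L = 5.42 + 4.17 + 2.99 = 12.58 m.
Σ(b_i/K_i) = 5.42/1.33 + 4.17/43.7 + 2.99/0.000107 = 27948 d.
K_eq = L / Σ(b_i/K_i) = 12.58 / 27948 = 0.0004501 m/day.
Q = K_eq · A · (Δh/L) = 0.0004501 × 406 × (3.51/12.58) = 0.05099 m³/day.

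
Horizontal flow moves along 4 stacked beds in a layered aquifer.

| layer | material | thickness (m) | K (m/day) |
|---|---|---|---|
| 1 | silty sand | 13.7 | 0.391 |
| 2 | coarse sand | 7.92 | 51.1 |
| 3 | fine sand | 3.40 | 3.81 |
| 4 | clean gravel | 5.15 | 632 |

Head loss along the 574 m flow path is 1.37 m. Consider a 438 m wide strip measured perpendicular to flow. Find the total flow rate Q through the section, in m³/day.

3840

Flow is parallel to layering, so each bed carries its own Darcy discharge and the transmissivities add.
Σ(K_i·b_i) = 0.391×13.7 + 51.1×7.92 + 3.81×3.40 + 632×5.15 = 3678 m²/day.
Hydraulic gradient i = Δh / L = 1.37 / 574 = 0.002387.
Q = Σ(K_i·b_i) · W · i = 3678 × 438 × 0.002387 = 3845 m³/day.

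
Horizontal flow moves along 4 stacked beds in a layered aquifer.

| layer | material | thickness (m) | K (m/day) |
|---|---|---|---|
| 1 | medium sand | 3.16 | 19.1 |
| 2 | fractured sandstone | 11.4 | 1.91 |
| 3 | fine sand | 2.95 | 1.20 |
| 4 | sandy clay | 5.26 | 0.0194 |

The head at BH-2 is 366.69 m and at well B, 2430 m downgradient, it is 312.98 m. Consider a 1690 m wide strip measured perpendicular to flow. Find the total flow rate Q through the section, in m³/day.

3200

Flow is parallel to layering, so each bed carries its own Darcy discharge and the transmissivities add.
Σ(K_i·b_i) = 19.1×3.16 + 1.91×11.4 + 1.20×2.95 + 0.0194×5.26 = 85.77 m²/day.
Hydraulic gradient i = (366.69 − 312.98) / 2430 = 53.71 / 2430 = 0.02210.
Q = Σ(K_i·b_i) · W · i = 85.77 × 1690 × 0.02210 = 3204 m³/day.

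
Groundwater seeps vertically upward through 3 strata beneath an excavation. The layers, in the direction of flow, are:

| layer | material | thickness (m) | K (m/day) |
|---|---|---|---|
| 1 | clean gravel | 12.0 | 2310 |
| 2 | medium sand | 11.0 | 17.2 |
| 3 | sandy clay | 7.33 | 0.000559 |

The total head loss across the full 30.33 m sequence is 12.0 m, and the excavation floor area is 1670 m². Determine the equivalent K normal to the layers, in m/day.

Flow is perpendicular to layering, so the layers act in series and the equivalent K is the thickness-weighted harmonic mean.
Total thickness L = 12.0 + 11.0 + 7.33 = 30.33 m.
Σ(b_i/K_i) = 12.0/2310 + 11.0/17.2 + 7.33/0.000559 = 13113 d.
K_eq = L / Σ(b_i/K_i) = 30.33 / 13113 = 0.002313 m/day.

0.00231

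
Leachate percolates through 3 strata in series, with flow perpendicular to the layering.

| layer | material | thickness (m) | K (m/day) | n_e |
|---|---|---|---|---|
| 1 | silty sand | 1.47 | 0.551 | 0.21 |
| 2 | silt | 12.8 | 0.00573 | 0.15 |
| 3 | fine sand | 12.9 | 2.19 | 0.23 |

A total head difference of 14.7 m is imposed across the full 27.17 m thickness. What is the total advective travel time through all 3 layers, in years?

With flow normal to the layers, continuity requires the same specific discharge q through every layer.
Σ(b_i/K_i) = 1.47/0.551 + 12.8/0.00573 + 12.9/2.19 = 2242 d.
q = Δh / Σ(b_i/K_i) = 14.7 / 2242 = 0.006555 m/day.
In each layer the seepage velocity is v_i = q/n_i, so the layer transit time is t_i = b_i·n_i / q:
  layer 1 (silty sand): t_1 = 1.47 × 0.21 / 0.006555 = 47.09 d
  layer 2 (silt): t_2 = 12.8 × 0.15 / 0.006555 = 292.9 d
  layer 3 (fine sand): t_3 = 12.9 × 0.23 / 0.006555 = 452.6 d
Total t = Σ t_i = 792.6 days = 2.170 years.

2.17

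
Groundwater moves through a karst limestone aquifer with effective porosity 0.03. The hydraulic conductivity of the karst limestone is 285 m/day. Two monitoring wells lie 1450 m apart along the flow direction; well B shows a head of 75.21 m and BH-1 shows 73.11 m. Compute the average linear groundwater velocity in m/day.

Hydraulic gradient i = (75.21 − 73.11) / 1450 = 2.1 / 1450 = 0.001448.
Darcy flux q = K · i = 285.0 × 0.001448 = 0.4128 m/day.
Seepage velocity v = q / n_e = 0.4128 / 0.03 = 13.76 m/day.

13.8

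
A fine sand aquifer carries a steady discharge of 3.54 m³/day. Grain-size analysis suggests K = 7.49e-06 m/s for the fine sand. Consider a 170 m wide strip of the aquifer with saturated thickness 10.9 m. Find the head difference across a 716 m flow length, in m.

2.11

Convert K: 7.49e-06 m/s × 86400 = 0.6471 m/day.
Cross-sectional area A = 170 × 10.9 = 1853 m².
From Q = K·A·i, i = Q / (K·A) = 3.54 / (0.6471 × 1853) = 0.002952.
Head loss Δh = i · L = 0.002952 × 716 = 2.114 m.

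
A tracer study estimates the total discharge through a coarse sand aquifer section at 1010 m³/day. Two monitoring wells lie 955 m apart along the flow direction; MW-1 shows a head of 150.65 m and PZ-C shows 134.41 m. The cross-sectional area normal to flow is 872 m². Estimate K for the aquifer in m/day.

68.1

Hydraulic gradient i = (150.65 − 134.41) / 955 = 16.24 / 955 = 0.01701.
From Q = K·A·i, K = Q / (A·i) = 1010 / (872.0 × 0.01701) = 68.11 m/day.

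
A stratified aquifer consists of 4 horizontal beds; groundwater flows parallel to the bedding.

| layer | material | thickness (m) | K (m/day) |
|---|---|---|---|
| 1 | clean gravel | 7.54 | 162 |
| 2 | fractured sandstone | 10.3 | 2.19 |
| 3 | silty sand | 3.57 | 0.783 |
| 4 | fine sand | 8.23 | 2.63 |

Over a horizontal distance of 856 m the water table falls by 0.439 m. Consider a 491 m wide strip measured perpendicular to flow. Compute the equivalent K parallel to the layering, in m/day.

Flow is parallel to layering, so each bed carries its own Darcy discharge and the transmissivities add.
Σ(K_i·b_i) = 162×7.54 + 2.19×10.3 + 0.783×3.57 + 2.63×8.23 = 1268 m²/day.
Total thickness b = 29.64 m, so K_eq = Σ(K_i·b_i)/b = 42.80 m/day.

42.8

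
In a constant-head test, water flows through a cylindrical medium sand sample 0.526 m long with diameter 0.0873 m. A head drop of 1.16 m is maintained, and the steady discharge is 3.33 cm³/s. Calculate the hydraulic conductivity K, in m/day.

21.8

Cross-sectional area A = π·(d/2)² = π × (0.0873/2)² = 0.005986 m².
Convert discharge: 3.33 cm³/s = 3.330e-06 m³/s.
Darcy's law rearranged: K = Q·L / (A·Δh) = 3.330e-06 × 0.526 / (0.005986 × 1.16) = 0.0002523 m/s = 21.80 m/day.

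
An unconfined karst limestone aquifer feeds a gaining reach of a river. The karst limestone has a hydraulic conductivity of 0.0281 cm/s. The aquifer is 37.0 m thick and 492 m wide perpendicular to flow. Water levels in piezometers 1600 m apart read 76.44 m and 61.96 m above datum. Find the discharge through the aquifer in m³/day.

4000

Convert K: 0.0281 cm/s × 864 = 24.28 m/day.
Cross-sectional area A = 492 × 37.0 = 18204 m².
Hydraulic gradient i = (76.44 − 61.96) / 1600 = 14.48 / 1600 = 0.009050.
Darcy's law: Q = K · A · i = 24.28 × 18204 × 0.009050 = 4000 m³/day.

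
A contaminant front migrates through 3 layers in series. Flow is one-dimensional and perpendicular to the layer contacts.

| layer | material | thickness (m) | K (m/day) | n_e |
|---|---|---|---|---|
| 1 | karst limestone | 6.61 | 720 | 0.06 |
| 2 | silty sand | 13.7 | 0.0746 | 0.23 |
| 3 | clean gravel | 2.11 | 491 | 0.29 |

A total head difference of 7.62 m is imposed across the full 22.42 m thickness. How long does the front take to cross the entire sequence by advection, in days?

100

With flow normal to the layers, continuity requires the same specific discharge q through every layer.
Σ(b_i/K_i) = 6.61/720 + 13.7/0.0746 + 2.11/491 = 183.7 d.
q = Δh / Σ(b_i/K_i) = 7.62 / 183.7 = 0.04149 m/day.
In each layer the seepage velocity is v_i = q/n_i, so the layer transit time is t_i = b_i·n_i / q:
  layer 1 (karst limestone): t_1 = 6.61 × 0.06 / 0.04149 = 9.559 d
  layer 2 (silty sand): t_2 = 13.7 × 0.23 / 0.04149 = 75.95 d
  layer 3 (clean gravel): t_3 = 2.11 × 0.29 / 0.04149 = 14.75 d
Total t = Σ t_i = 100.3 days.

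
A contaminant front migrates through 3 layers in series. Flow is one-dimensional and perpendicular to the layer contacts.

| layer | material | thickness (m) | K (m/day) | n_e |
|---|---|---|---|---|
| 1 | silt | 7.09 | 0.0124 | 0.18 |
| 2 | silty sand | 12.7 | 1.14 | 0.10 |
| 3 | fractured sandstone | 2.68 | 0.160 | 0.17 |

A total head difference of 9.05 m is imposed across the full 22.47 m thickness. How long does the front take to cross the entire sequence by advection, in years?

0.545

With flow normal to the layers, continuity requires the same specific discharge q through every layer.
Σ(b_i/K_i) = 7.09/0.0124 + 12.7/1.14 + 2.68/0.160 = 599.7 d.
q = Δh / Σ(b_i/K_i) = 9.05 / 599.7 = 0.01509 m/day.
In each layer the seepage velocity is v_i = q/n_i, so the layer transit time is t_i = b_i·n_i / q:
  layer 1 (silt): t_1 = 7.09 × 0.18 / 0.01509 = 84.56 d
  layer 2 (silty sand): t_2 = 12.7 × 0.10 / 0.01509 = 84.15 d
  layer 3 (fractured sandstone): t_3 = 2.68 × 0.17 / 0.01509 = 30.19 d
Total t = Σ t_i = 198.9 days = 0.5446 years.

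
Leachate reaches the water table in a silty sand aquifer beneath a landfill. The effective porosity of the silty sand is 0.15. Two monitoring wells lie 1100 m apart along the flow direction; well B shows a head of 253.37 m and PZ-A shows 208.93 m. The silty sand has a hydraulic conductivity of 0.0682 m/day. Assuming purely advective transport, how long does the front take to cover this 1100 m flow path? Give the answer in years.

164

Hydraulic gradient i = (253.37 − 208.93) / 1100 = 44.44 / 1100 = 0.04040.
Darcy flux q = K · i = 0.06820 × 0.04040 = 0.002755 m/day.
Seepage velocity v = q / n_e = 0.002755 / 0.15 = 0.01837 m/day.
Travel time t = L / v = 1100 / 0.01837 = 59885 days = 164.0 years.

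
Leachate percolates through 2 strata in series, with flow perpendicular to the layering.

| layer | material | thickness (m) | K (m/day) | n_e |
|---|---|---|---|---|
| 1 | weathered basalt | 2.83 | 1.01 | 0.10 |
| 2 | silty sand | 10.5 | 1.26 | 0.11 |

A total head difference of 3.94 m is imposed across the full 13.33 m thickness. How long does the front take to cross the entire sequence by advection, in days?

4.06

With flow normal to the layers, continuity requires the same specific discharge q through every layer.
Σ(b_i/K_i) = 2.83/1.01 + 10.5/1.26 = 11.14 d.
q = Δh / Σ(b_i/K_i) = 3.94 / 11.14 = 0.3538 m/day.
In each layer the seepage velocity is v_i = q/n_i, so the layer transit time is t_i = b_i·n_i / q:
  layer 1 (weathered basalt): t_1 = 2.83 × 0.10 / 0.3538 = 0.7998 d
  layer 2 (silty sand): t_2 = 10.5 × 0.11 / 0.3538 = 3.264 d
Total t = Σ t_i = 4.064 days.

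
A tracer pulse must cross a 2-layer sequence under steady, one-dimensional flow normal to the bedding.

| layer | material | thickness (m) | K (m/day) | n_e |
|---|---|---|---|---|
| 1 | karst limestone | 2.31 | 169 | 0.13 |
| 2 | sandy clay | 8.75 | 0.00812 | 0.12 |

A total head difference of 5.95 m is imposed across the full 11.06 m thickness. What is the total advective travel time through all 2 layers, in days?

245

With flow normal to the layers, continuity requires the same specific discharge q through every layer.
Σ(b_i/K_i) = 2.31/169 + 8.75/0.00812 = 1078 d.
q = Δh / Σ(b_i/K_i) = 5.95 / 1078 = 0.005522 m/day.
In each layer the seepage velocity is v_i = q/n_i, so the layer transit time is t_i = b_i·n_i / q:
  layer 1 (karst limestone): t_1 = 2.31 × 0.13 / 0.005522 = 54.39 d
  layer 2 (sandy clay): t_2 = 8.75 × 0.12 / 0.005522 = 190.2 d
Total t = Σ t_i = 244.6 days.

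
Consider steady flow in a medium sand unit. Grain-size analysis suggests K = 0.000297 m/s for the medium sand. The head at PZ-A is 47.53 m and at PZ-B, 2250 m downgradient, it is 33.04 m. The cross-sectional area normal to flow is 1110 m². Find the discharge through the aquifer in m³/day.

Convert K: 0.000297 m/s × 86400 = 25.66 m/day.
Hydraulic gradient i = (47.53 − 33.04) / 2250 = 14.49 / 2250 = 0.006440.
Darcy's law: Q = K · A · i = 25.66 × 1110 × 0.006440 = 183.4 m³/day.

183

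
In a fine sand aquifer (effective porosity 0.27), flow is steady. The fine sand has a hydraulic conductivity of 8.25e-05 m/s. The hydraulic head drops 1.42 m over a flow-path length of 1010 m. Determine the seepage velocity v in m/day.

0.0371

Convert K: 8.25e-05 m/s × 86400 = 7.128 m/day.
Hydraulic gradient i = Δh / L = 1.42 / 1010 = 0.001406.
Darcy flux q = K · i = 7.128 × 0.001406 = 0.01002 m/day.
Seepage velocity v = q / n_e = 0.01002 / 0.27 = 0.03712 m/day.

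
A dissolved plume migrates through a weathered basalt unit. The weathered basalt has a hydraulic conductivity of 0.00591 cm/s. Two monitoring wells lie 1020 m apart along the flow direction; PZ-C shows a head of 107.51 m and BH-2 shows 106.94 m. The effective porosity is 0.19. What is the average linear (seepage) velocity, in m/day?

Convert K: 0.00591 cm/s × 864 = 5.106 m/day.
Hydraulic gradient i = (107.51 − 106.94) / 1020 = 0.57 / 1020 = 0.0005588.
Darcy flux q = K · i = 5.106 × 0.0005588 = 0.002853 m/day.
Seepage velocity v = q / n_e = 0.002853 / 0.19 = 0.01502 m/day.

0.0150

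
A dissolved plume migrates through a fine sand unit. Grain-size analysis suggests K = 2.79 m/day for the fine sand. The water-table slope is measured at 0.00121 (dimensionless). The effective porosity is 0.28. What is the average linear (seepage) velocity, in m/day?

Hydraulic gradient i = 0.00121.
Darcy flux q = K · i = 2.790 × 0.001210 = 0.003376 m/day.
Seepage velocity v = q / n_e = 0.003376 / 0.28 = 0.01206 m/day.

0.0121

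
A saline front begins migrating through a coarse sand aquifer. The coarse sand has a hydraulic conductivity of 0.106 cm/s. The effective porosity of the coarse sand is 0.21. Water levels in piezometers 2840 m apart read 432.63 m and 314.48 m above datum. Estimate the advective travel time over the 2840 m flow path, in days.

157

Convert K: 0.106 cm/s × 864 = 91.58 m/day.
Hydraulic gradient i = (432.63 − 314.48) / 2840 = 118.15 / 2840 = 0.04160.
Darcy flux q = K · i = 91.58 × 0.04160 = 3.810 m/day.
Seepage velocity v = q / n_e = 3.810 / 0.21 = 18.14 m/day.
Travel time t = L / v = 2840 / 18.14 = 156.5 days.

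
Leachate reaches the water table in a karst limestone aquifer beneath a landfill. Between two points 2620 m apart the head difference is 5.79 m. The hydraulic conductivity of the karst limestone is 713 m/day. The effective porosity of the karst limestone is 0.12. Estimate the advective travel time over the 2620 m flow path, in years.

Hydraulic gradient i = Δh / L = 5.79 / 2620 = 0.002210.
Darcy flux q = K · i = 713.0 × 0.002210 = 1.576 m/day.
Seepage velocity v = q / n_e = 1.576 / 0.12 = 13.13 m/day.
Travel time t = L / v = 2620 / 13.13 = 199.5 days = 0.5463 years.

0.546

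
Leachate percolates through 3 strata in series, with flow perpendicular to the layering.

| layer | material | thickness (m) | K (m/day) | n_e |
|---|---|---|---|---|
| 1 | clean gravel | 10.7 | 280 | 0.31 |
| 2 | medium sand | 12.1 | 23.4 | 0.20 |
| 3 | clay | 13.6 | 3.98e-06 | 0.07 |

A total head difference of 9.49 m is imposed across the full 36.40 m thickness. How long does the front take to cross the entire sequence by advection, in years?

6590

With flow normal to the layers, continuity requires the same specific discharge q through every layer.
Σ(b_i/K_i) = 10.7/280 + 12.1/23.4 + 13.6/3.98e-06 = 3.417e+06 d.
q = Δh / Σ(b_i/K_i) = 9.49 / 3.417e+06 = 2.777e-06 m/day.
In each layer the seepage velocity is v_i = q/n_i, so the layer transit time is t_i = b_i·n_i / q:
  layer 1 (clean gravel): t_1 = 10.7 × 0.31 / 2.777e-06 = 1.194e+06 d
  layer 2 (medium sand): t_2 = 12.1 × 0.20 / 2.777e-06 = 8.714e+05 d
  layer 3 (clay): t_3 = 13.6 × 0.07 / 2.777e-06 = 3.428e+05 d
Total t = Σ t_i = 2.409e+06 days = 6594 years.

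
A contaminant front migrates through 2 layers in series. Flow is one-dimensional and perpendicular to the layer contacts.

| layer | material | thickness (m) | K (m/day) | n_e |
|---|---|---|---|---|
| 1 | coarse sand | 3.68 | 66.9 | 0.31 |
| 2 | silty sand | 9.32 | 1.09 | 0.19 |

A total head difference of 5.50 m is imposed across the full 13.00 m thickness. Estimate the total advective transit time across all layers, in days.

4.56

With flow normal to the layers, continuity requires the same specific discharge q through every layer.
Σ(b_i/K_i) = 3.68/66.9 + 9.32/1.09 = 8.605 d.
q = Δh / Σ(b_i/K_i) = 5.50 / 8.605 = 0.6391 m/day.
In each layer the seepage velocity is v_i = q/n_i, so the layer transit time is t_i = b_i·n_i / q:
  layer 1 (coarse sand): t_1 = 3.68 × 0.31 / 0.6391 = 1.785 d
  layer 2 (silty sand): t_2 = 9.32 × 0.19 / 0.6391 = 2.771 d
Total t = Σ t_i = 4.556 days.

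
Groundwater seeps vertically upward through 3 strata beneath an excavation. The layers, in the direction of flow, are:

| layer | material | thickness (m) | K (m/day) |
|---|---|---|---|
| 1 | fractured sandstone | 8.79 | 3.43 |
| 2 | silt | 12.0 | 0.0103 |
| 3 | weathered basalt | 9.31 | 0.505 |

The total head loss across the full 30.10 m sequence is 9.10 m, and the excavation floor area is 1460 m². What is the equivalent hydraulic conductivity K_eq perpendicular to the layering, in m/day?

Flow is perpendicular to layering, so the layers act in series and the equivalent K is the thickness-weighted harmonic mean.
Total thickness L = 8.79 + 12.0 + 9.31 = 30.10 m.
Σ(b_i/K_i) = 8.79/3.43 + 12.0/0.0103 + 9.31/0.505 = 1186 d.
K_eq = L / Σ(b_i/K_i) = 30.10 / 1186 = 0.02538 m/day.

0.0254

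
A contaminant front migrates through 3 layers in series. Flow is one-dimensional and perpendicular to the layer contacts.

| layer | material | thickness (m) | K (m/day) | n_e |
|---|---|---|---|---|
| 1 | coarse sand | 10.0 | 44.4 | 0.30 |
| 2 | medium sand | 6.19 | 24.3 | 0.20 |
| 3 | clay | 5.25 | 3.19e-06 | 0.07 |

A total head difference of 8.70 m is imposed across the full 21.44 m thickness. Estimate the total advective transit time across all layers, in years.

2390

With flow normal to the layers, continuity requires the same specific discharge q through every layer.
Σ(b_i/K_i) = 10.0/44.4 + 6.19/24.3 + 5.25/3.19e-06 = 1.646e+06 d.
q = Δh / Σ(b_i/K_i) = 8.70 / 1.646e+06 = 5.286e-06 m/day.
In each layer the seepage velocity is v_i = q/n_i, so the layer transit time is t_i = b_i·n_i / q:
  layer 1 (coarse sand): t_1 = 10.0 × 0.30 / 5.286e-06 = 5.675e+05 d
  layer 2 (medium sand): t_2 = 6.19 × 0.20 / 5.286e-06 = 2.342e+05 d
  layer 3 (clay): t_3 = 5.25 × 0.07 / 5.286e-06 = 69520 d
Total t = Σ t_i = 8.712e+05 days = 2385 years.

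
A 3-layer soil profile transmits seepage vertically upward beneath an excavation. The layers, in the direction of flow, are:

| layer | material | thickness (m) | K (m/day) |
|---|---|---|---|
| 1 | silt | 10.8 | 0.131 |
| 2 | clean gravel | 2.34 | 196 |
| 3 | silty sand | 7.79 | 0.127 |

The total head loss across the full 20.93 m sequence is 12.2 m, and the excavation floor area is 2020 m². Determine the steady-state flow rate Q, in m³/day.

Flow is perpendicular to layering, so the layers act in series and the equivalent K is the thickness-weighted harmonic mean.
Total thickness L = 10.8 + 2.34 + 7.79 = 20.93 m.
Σ(b_i/K_i) = 10.8/0.131 + 2.34/196 + 7.79/0.127 = 143.8 d.
K_eq = L / Σ(b_i/K_i) = 20.93 / 143.8 = 0.1456 m/day.
Q = K_eq · A · (Δh/L) = 0.1456 × 2020 × (12.2/20.93) = 171.4 m³/day.

171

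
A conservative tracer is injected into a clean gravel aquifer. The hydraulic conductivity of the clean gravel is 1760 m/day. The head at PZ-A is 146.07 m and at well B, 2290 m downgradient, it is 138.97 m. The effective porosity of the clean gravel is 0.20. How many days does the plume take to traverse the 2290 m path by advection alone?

83.9

Hydraulic gradient i = (146.07 − 138.97) / 2290 = 7.1 / 2290 = 0.003100.
Darcy flux q = K · i = 1760 × 0.003100 = 5.457 m/day.
Seepage velocity v = q / n_e = 5.457 / 0.20 = 27.28 m/day.
Travel time t = L / v = 2290 / 27.28 = 83.93 days.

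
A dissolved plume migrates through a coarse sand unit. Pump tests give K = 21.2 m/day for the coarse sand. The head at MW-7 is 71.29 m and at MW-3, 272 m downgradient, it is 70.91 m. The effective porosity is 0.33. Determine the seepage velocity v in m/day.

Hydraulic gradient i = (71.29 − 70.91) / 272 = 0.38 / 272 = 0.001397.
Darcy flux q = K · i = 21.20 × 0.001397 = 0.02962 m/day.
Seepage velocity v = q / n_e = 0.02962 / 0.33 = 0.08975 m/day.

0.0898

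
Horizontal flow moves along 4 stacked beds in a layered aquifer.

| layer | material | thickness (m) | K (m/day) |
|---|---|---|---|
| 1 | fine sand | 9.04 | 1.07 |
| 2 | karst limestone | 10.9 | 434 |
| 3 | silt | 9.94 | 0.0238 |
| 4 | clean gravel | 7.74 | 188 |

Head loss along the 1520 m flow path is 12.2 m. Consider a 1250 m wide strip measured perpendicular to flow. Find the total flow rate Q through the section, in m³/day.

Flow is parallel to layering, so each bed carries its own Darcy discharge and the transmissivities add.
Σ(K_i·b_i) = 1.07×9.04 + 434×10.9 + 0.0238×9.94 + 188×7.74 = 6196 m²/day.
Hydraulic gradient i = Δh / L = 12.2 / 1520 = 0.008026.
Q = Σ(K_i·b_i) · W · i = 6196 × 1250 × 0.008026 = 62160 m³/day.

62200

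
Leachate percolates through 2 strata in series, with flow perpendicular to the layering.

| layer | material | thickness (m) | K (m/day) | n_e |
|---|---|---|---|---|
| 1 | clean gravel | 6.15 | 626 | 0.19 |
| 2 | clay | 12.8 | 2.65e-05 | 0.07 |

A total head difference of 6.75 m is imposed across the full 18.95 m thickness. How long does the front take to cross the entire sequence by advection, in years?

With flow normal to the layers, continuity requires the same specific discharge q through every layer.
Σ(b_i/K_i) = 6.15/626 + 12.8/2.65e-05 = 4.830e+05 d.
q = Δh / Σ(b_i/K_i) = 6.75 / 4.830e+05 = 1.397e-05 m/day.
In each layer the seepage velocity is v_i = q/n_i, so the layer transit time is t_i = b_i·n_i / q:
  layer 1 (clean gravel): t_1 = 6.15 × 0.19 / 1.397e-05 = 83616 d
  layer 2 (clay): t_2 = 12.8 × 0.07 / 1.397e-05 = 64116 d
Total t = Σ t_i = 1.477e+05 days = 404.5 years.

404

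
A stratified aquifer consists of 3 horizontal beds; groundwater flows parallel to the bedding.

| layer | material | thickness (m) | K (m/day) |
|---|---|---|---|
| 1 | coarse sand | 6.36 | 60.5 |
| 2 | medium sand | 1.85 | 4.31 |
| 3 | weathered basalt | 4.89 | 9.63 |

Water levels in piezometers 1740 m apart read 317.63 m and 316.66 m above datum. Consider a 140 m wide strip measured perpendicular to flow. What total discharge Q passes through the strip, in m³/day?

Flow is parallel to layering, so each bed carries its own Darcy discharge and the transmissivities add.
Σ(K_i·b_i) = 60.5×6.36 + 4.31×1.85 + 9.63×4.89 = 439.8 m²/day.
Hydraulic gradient i = (317.63 − 316.66) / 1740 = 0.97 / 1740 = 0.0005575.
Q = Σ(K_i·b_i) · W · i = 439.8 × 140 × 0.0005575 = 34.33 m³/day.

34.3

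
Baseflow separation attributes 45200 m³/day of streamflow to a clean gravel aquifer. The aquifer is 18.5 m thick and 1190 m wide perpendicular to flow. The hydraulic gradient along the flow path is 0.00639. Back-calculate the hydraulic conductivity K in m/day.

321

Cross-sectional area A = 1190 × 18.5 = 22015 m².
Hydraulic gradient i = 0.00639.
From Q = K·A·i, K = Q / (A·i) = 45200 / (22015 × 0.006390) = 321.3 m/day.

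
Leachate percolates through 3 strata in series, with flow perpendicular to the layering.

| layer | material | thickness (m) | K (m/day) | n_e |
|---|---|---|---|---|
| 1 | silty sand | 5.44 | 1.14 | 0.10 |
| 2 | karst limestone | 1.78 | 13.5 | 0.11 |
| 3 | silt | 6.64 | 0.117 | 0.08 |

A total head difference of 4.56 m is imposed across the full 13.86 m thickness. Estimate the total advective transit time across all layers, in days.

17.2

With flow normal to the layers, continuity requires the same specific discharge q through every layer.
Σ(b_i/K_i) = 5.44/1.14 + 1.78/13.5 + 6.64/0.117 = 61.66 d.
q = Δh / Σ(b_i/K_i) = 4.56 / 61.66 = 0.07396 m/day.
In each layer the seepage velocity is v_i = q/n_i, so the layer transit time is t_i = b_i·n_i / q:
  layer 1 (silty sand): t_1 = 5.44 × 0.10 / 0.07396 = 7.355 d
  layer 2 (karst limestone): t_2 = 1.78 × 0.11 / 0.07396 = 2.647 d
  layer 3 (silt): t_3 = 6.64 × 0.08 / 0.07396 = 7.182 d
Total t = Σ t_i = 17.19 days.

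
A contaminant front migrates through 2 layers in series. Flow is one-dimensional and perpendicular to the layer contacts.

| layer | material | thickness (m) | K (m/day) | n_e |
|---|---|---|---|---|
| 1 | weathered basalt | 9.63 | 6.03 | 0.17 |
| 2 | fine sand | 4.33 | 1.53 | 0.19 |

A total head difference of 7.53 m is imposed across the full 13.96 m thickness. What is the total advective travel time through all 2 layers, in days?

With flow normal to the layers, continuity requires the same specific discharge q through every layer.
Σ(b_i/K_i) = 9.63/6.03 + 4.33/1.53 = 4.427 d.
q = Δh / Σ(b_i/K_i) = 7.53 / 4.427 = 1.701 m/day.
In each layer the seepage velocity is v_i = q/n_i, so the layer transit time is t_i = b_i·n_i / q:
  layer 1 (weathered basalt): t_1 = 9.63 × 0.17 / 1.701 = 0.9625 d
  layer 2 (fine sand): t_2 = 4.33 × 0.19 / 1.701 = 0.4837 d
Total t = Σ t_i = 1.446 days.

1.45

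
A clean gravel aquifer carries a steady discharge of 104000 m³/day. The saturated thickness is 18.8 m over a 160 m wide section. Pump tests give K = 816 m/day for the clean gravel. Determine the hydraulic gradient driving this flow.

Cross-sectional area A = 160 × 18.8 = 3008 m².
From Q = K·A·i, i = Q / (K·A) = 104000 / (816.0 × 3008) = 0.04237.

0.0424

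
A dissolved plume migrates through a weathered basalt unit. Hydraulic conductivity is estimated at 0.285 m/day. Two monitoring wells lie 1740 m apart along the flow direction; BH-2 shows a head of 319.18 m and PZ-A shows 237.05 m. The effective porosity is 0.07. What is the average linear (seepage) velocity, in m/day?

Hydraulic gradient i = (319.18 − 237.05) / 1740 = 82.13 / 1740 = 0.04720.
Darcy flux q = K · i = 0.2850 × 0.04720 = 0.01345 m/day.
Seepage velocity v = q / n_e = 0.01345 / 0.07 = 0.1922 m/day.

0.192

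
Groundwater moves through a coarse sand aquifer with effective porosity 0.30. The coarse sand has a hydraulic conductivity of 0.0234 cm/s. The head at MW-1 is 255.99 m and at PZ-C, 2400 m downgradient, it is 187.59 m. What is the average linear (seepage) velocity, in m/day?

Convert K: 0.0234 cm/s × 864 = 20.22 m/day.
Hydraulic gradient i = (255.99 − 187.59) / 2400 = 68.4 / 2400 = 0.02850.
Darcy flux q = K · i = 20.22 × 0.02850 = 0.5762 m/day.
Seepage velocity v = q / n_e = 0.5762 / 0.30 = 1.921 m/day.

1.92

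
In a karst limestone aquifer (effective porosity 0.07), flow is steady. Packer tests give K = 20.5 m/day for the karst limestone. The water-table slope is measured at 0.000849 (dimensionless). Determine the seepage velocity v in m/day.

Hydraulic gradient i = 0.000849.
Darcy flux q = K · i = 20.50 × 0.0008490 = 0.01740 m/day.
Seepage velocity v = q / n_e = 0.01740 / 0.07 = 0.2486 m/day.

0.249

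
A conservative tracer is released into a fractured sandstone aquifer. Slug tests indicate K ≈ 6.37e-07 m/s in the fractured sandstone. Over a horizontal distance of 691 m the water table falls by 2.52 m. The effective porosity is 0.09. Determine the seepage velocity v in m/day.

Convert K: 6.37e-07 m/s × 86400 = 0.05504 m/day.
Hydraulic gradient i = Δh / L = 2.52 / 691 = 0.003647.
Darcy flux q = K · i = 0.05504 × 0.003647 = 0.0002007 m/day.
Seepage velocity v = q / n_e = 0.0002007 / 0.09 = 0.002230 m/day.

0.00223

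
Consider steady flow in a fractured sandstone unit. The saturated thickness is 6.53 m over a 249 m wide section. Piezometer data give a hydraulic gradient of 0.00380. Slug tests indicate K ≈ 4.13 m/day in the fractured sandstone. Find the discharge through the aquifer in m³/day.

25.5

Cross-sectional area A = 249 × 6.53 = 1626 m².
Hydraulic gradient i = 0.00380.
Darcy's law: Q = K · A · i = 4.130 × 1626 × 0.003800 = 25.52 m³/day.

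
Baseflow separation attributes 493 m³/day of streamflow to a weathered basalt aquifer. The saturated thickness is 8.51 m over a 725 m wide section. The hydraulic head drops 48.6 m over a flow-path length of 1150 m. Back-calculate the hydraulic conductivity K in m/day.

1.89

Cross-sectional area A = 725 × 8.51 = 6170 m².
Hydraulic gradient i = Δh / L = 48.6 / 1150 = 0.04226.
From Q = K·A·i, K = Q / (A·i) = 493 / (6170 × 0.04226) = 1.891 m/day.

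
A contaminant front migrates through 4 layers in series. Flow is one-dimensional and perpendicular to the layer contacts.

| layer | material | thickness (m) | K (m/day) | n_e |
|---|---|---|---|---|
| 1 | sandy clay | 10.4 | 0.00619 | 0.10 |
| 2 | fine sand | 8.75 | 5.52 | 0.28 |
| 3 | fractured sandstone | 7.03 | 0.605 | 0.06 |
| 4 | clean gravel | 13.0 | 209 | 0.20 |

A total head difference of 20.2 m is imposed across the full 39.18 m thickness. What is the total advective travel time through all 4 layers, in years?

1.49

With flow normal to the layers, continuity requires the same specific discharge q through every layer.
Σ(b_i/K_i) = 10.4/0.00619 + 8.75/5.52 + 7.03/0.605 + 13.0/209 = 1693 d.
q = Δh / Σ(b_i/K_i) = 20.2 / 1693 = 0.01193 m/day.
In each layer the seepage velocity is v_i = q/n_i, so the layer transit time is t_i = b_i·n_i / q:
  layer 1 (sandy clay): t_1 = 10.4 × 0.10 / 0.01193 = 87.18 d
  layer 2 (fine sand): t_2 = 8.75 × 0.28 / 0.01193 = 205.4 d
  layer 3 (fractured sandstone): t_3 = 7.03 × 0.06 / 0.01193 = 35.36 d
  layer 4 (clean gravel): t_4 = 13.0 × 0.20 / 0.01193 = 218.0 d
Total t = Σ t_i = 545.9 days = 1.495 years.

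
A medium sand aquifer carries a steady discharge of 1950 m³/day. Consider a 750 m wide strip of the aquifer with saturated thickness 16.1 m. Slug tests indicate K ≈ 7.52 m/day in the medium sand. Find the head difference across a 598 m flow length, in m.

Cross-sectional area A = 750 × 16.1 = 12075 m².
From Q = K·A·i, i = Q / (K·A) = 1950 / (7.520 × 12075) = 0.02147.
Head loss Δh = i · L = 0.02147 × 598 = 12.84 m.

12.8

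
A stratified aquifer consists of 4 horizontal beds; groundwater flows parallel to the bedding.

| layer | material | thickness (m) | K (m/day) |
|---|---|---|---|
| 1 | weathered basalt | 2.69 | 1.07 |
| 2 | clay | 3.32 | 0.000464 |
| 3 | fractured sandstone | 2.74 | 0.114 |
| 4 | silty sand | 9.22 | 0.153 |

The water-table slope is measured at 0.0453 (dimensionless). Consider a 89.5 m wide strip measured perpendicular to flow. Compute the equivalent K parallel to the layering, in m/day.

0.256

Flow is parallel to layering, so each bed carries its own Darcy discharge and the transmissivities add.
Σ(K_i·b_i) = 1.07×2.69 + 0.000464×3.32 + 0.114×2.74 + 0.153×9.22 = 4.603 m²/day.
Total thickness b = 17.97 m, so K_eq = Σ(K_i·b_i)/b = 0.2561 m/day.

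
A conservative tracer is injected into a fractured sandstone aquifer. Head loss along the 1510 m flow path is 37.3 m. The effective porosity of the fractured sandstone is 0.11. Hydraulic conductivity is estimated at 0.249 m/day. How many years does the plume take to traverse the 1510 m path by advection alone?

Hydraulic gradient i = Δh / L = 37.3 / 1510 = 0.02470.
Darcy flux q = K · i = 0.2490 × 0.02470 = 0.006151 m/day.
Seepage velocity v = q / n_e = 0.006151 / 0.11 = 0.05592 m/day.
Travel time t = L / v = 1510 / 0.05592 = 27005 days = 73.93 years.

73.9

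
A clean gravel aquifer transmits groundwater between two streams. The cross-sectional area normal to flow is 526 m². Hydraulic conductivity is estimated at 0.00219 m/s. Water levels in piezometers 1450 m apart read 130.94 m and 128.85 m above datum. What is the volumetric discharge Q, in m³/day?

Convert K: 0.00219 m/s × 86400 = 189.2 m/day.
Hydraulic gradient i = (130.94 − 128.85) / 1450 = 2.09 / 1450 = 0.001441.
Darcy's law: Q = K · A · i = 189.2 × 526.0 × 0.001441 = 143.5 m³/day.

143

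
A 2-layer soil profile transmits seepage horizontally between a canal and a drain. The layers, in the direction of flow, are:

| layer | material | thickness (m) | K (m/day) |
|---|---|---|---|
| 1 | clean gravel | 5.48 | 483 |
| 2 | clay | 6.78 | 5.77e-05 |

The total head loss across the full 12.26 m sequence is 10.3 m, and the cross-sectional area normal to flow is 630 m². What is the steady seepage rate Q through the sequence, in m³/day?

Flow is perpendicular to layering, so the layers act in series and the equivalent K is the thickness-weighted harmonic mean.
Total thickness L = 5.48 + 6.78 = 12.26 m.
Σ(b_i/K_i) = 5.48/483 + 6.78/5.77e-05 = 1.175e+05 d.
K_eq = L / Σ(b_i/K_i) = 12.26 / 1.175e+05 = 0.0001043 m/day.
Q = K_eq · A · (Δh/L) = 0.0001043 × 630 × (10.3/12.26) = 0.05522 m³/day.

0.0552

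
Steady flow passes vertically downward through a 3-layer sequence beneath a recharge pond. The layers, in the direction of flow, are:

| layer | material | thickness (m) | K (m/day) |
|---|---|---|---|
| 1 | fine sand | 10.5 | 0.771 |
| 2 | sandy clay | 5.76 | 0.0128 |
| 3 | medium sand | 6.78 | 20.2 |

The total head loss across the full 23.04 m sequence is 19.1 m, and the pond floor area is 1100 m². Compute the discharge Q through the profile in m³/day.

45.3

Flow is perpendicular to layering, so the layers act in series and the equivalent K is the thickness-weighted harmonic mean.
Total thickness L = 10.5 + 5.76 + 6.78 = 23.04 m.
Σ(b_i/K_i) = 10.5/0.771 + 5.76/0.0128 + 6.78/20.2 = 464.0 d.
K_eq = L / Σ(b_i/K_i) = 23.04 / 464.0 = 0.04966 m/day.
Q = K_eq · A · (Δh/L) = 0.04966 × 1100 × (19.1/23.04) = 45.28 m³/day.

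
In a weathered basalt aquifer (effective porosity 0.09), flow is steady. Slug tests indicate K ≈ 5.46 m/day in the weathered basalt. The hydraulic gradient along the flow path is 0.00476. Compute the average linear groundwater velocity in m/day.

Hydraulic gradient i = 0.00476.
Darcy flux q = K · i = 5.460 × 0.004760 = 0.02599 m/day.
Seepage velocity v = q / n_e = 0.02599 / 0.09 = 0.2888 m/day.

0.289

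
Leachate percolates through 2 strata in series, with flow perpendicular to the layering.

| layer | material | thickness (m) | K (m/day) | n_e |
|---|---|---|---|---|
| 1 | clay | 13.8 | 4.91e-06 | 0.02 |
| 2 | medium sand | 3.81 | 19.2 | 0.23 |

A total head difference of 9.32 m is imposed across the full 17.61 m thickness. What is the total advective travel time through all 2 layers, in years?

With flow normal to the layers, continuity requires the same specific discharge q through every layer.
Σ(b_i/K_i) = 13.8/4.91e-06 + 3.81/19.2 = 2.811e+06 d.
q = Δh / Σ(b_i/K_i) = 9.32 / 2.811e+06 = 3.316e-06 m/day.
In each layer the seepage velocity is v_i = q/n_i, so the layer transit time is t_i = b_i·n_i / q:
  layer 1 (clay): t_1 = 13.8 × 0.02 / 3.316e-06 = 83232 d
  layer 2 (medium sand): t_2 = 3.81 × 0.23 / 3.316e-06 = 2.643e+05 d
Total t = Σ t_i = 3.475e+05 days = 951.4 years.

951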